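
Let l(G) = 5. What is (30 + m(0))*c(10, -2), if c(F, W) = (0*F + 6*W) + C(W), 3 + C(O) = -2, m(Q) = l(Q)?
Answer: -595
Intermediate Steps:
m(Q) = 5
C(O) = -5 (C(O) = -3 - 2 = -5)
c(F, W) = -5 + 6*W (c(F, W) = (0*F + 6*W) - 5 = (0 + 6*W) - 5 = 6*W - 5 = -5 + 6*W)
(30 + m(0))*c(10, -2) = (30 + 5)*(-5 + 6*(-2)) = 35*(-5 - 12) = 35*(-17) = -595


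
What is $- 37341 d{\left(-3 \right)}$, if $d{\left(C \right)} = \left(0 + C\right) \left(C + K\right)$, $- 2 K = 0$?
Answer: $-336069$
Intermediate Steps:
$K = 0$ ($K = \left(- \frac{1}{2}\right) 0 = 0$)
$d{\left(C \right)} = C^{2}$ ($d{\left(C \right)} = \left(0 + C\right) \left(C + 0\right) = C C = C^{2}$)
$- 37341 d{\left(-3 \right)} = - 37341 \left(-3\right)^{2} = \left(-37341\right) 9 = -336069$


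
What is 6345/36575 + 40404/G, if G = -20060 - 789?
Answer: -269097879/152510435 ≈ -1.7645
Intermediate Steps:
G = -20849
6345/36575 + 40404/G = 6345/36575 + 40404/(-20849) = 6345*(1/36575) + 40404*(-1/20849) = 1269/7315 - 40404/20849 = -269097879/152510435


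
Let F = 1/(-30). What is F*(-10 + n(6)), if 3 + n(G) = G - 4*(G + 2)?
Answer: 13/10 ≈ 1.3000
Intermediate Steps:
n(G) = -11 - 3*G (n(G) = -3 + (G - 4*(G + 2)) = -3 + (G - 4*(2 + G)) = -3 + (G + (-8 - 4*G)) = -3 + (-8 - 3*G) = -11 - 3*G)
F = -1/30 ≈ -0.033333
F*(-10 + n(6)) = -(-10 + (-11 - 3*6))/30 = -(-10 + (-11 - 18))/30 = -(-10 - 29)/30 = -1/30*(-39) = 13/10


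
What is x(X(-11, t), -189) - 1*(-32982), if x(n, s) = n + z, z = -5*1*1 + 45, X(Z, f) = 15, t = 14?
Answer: 33037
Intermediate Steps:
z = 40 (z = -5*1 + 45 = -5 + 45 = 40)
x(n, s) = 40 + n (x(n, s) = n + 40 = 40 + n)
x(X(-11, t), -189) - 1*(-32982) = (40 + 15) - 1*(-32982) = 55 + 32982 = 33037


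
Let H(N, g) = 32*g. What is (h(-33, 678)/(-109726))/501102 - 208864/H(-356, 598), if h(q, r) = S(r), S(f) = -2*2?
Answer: -89720008280753/8220095748774 ≈ -10.915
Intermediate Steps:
S(f) = -4
h(q, r) = -4
(h(-33, 678)/(-109726))/501102 - 208864/H(-356, 598) = -4/(-109726)/501102 - 208864/(32*598) = -4*(-1/109726)*(1/501102) - 208864/19136 = (2/54863)*(1/501102) - 208864*1/19136 = 1/13745979513 - 6527/598 = -89720008280753/8220095748774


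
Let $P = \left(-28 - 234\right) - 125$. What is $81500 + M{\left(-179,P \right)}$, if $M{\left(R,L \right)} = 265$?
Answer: $81765$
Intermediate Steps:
$P = -387$ ($P = -262 - 125 = -387$)
$81500 + M{\left(-179,P \right)} = 81500 + 265 = 81765$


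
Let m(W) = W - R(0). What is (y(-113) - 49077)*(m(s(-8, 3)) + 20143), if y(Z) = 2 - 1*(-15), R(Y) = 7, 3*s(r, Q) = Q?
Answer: -987921220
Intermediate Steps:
s(r, Q) = Q/3
y(Z) = 17 (y(Z) = 2 + 15 = 17)
m(W) = -7 + W (m(W) = W - 1*7 = W - 7 = -7 + W)
(y(-113) - 49077)*(m(s(-8, 3)) + 20143) = (17 - 49077)*((-7 + (⅓)*3) + 20143) = -49060*((-7 + 1) + 20143) = -49060*(-6 + 20143) = -49060*20137 = -987921220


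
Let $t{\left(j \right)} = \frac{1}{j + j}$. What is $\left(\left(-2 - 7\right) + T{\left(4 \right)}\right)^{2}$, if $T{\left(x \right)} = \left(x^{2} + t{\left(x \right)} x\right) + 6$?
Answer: $\frac{729}{4} \approx 182.25$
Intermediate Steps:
$t{\left(j \right)} = \frac{1}{2 j}$
$T{\left(x \right)} = \frac{13}{2} + x^{2}$ ($T{\left(x \right)} = \left(x^{2} + \frac{1}{2 x} x\right) + 6 = \left(x^{2} + \frac{1}{2}\right) + 6 = \left(\frac{1}{2} + x^{2}\right) + 6 = \frac{13}{2} + x^{2}$)
$\left(\left(-2 - 7\right) + T{\left(4 \right)}\right)^{2} = \left(\left(-2 - 7\right) + \left(\frac{13}{2} + 4^{2}\right)\right)^{2} = \left(\left(-2 - 7\right) + \left(\frac{13}{2} + 16\right)\right)^{2} = \left(-9 + \frac{45}{2}\right)^{2} = \left(\frac{27}{2}\right)^{2} = \frac{729}{4}$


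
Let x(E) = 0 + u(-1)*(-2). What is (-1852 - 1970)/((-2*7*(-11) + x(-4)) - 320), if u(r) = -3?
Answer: 1911/80 ≈ 23.888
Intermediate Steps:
x(E) = 6 (x(E) = 0 - 3*(-2) = 0 + 6 = 6)
(-1852 - 1970)/((-2*7*(-11) + x(-4)) - 320) = (-1852 - 1970)/((-2*7*(-11) + 6) - 320) = -3822/((-14*(-11) + 6) - 320) = -3822/((154 + 6) - 320) = -3822/(160 - 320) = -3822/(-160) = -3822*(-1/160) = 1911/80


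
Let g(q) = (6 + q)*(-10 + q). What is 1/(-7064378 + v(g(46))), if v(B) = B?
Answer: -1/7062506 ≈ -1.4159e-7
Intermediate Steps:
g(q) = (-10 + q)*(6 + q)
1/(-7064378 + v(g(46))) = 1/(-7064378 + (-60 + 46² - 4*46)) = 1/(-7064378 + (-60 + 2116 - 184)) = 1/(-7064378 + 1872) = 1/(-7062506) = -1/7062506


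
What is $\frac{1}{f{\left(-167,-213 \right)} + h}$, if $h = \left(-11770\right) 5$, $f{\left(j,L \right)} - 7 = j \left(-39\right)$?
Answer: $- \frac{1}{52330} \approx -1.9109 \cdot 10^{-5}$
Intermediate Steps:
$f{\left(j,L \right)} = 7 - 39 j$ ($f{\left(j,L \right)} = 7 + j \left(-39\right) = 7 - 39 j$)
$h = -58850$
$\frac{1}{f{\left(-167,-213 \right)} + h} = \frac{1}{\left(7 - -6513\right) - 58850} = \frac{1}{\left(7 + 6513\right) - 58850} = \frac{1}{6520 - 58850} = \frac{1}{-52330} = - \frac{1}{52330}$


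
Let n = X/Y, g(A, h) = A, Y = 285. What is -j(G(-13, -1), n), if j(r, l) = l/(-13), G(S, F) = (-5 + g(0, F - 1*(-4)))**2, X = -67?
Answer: -67/3705 ≈ -0.018084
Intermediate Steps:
n = -67/285 ≈ -0.23509
G(S, F) = 25 (G(S, F) = (-5 + 0)**2 = (-5)**2 = 25)
j(r, l) = -l/13 (j(r, l) = l*(-1/13) = -l/13)
-j(G(-13, -1), n) = -(-1)*(-67)/(13*285) = -1*67/3705 = -67/3705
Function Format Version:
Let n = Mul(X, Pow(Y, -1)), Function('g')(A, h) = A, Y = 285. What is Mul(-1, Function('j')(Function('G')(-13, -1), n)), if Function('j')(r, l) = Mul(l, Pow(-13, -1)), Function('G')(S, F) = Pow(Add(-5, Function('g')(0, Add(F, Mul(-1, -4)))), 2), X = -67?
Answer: Rational(-67, 3705) ≈ -0.018084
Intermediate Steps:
n = Rational(-67, 285) (n = Mul(-67, Pow(285, -1)) = Mul(-67, Rational(1, 285)) = Rational(-67, 285) ≈ -0.23509)
Function('G')(S, F) = 25 (Function('G')(S, F) = Pow(Add(-5, 0), 2) = Pow(-5, 2) = 25)
Function('j')(r, l) = Mul(Rational(-1, 13), l) (Function('j')(r, l) = Mul(l, Rational(-1, 13)) = Mul(Rational(-1, 13), l))
Mul(-1, Function('j')(Function('G')(-13, -1), n)) = Mul(-1, Mul(Rational(-1, 13), Rational(-67, 285))) = Mul(-1, Rational(67, 3705)) = Rational(-67, 3705)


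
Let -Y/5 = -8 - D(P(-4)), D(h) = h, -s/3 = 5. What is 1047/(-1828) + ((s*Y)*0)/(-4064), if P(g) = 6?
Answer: -1047/1828 ≈ -0.57276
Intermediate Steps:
s = -15 (s = -3*5 = -15)
Y = 70 (Y = -5*(-8 - 1*6) = -5*(-8 - 6) = -5*(-14) = 70)
1047/(-1828) + ((s*Y)*0)/(-4064) = 1047/(-1828) + (-15*70*0)/(-4064) = 1047*(-1/1828) - 1050*0*(-1/4064) = -1047/1828 + 0*(-1/4064) = -1047/1828 + 0 = -1047/1828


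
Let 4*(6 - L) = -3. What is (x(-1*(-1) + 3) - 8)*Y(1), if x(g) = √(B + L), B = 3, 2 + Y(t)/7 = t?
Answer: 56 - 7*√39/2 ≈ 34.143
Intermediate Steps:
L = 27/4 (L = 6 - ¼*(-3) = 6 + ¾ = 27/4 ≈ 6.7500)
Y(t) = -14 + 7*t
x(g) = √39/2 (x(g) = √(3 + 27/4) = √(39/4) = √39/2)
(x(-1*(-1) + 3) - 8)*Y(1) = (√39/2 - 8)*(-14 + 7*1) = (-8 + √39/2)*(-14 + 7) = (-8 + √39/2)*(-7) = 56 - 7*√39/2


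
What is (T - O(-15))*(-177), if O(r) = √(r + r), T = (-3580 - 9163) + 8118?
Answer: 818625 + 177*I*√30 ≈ 8.1863e+5 + 969.47*I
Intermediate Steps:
T = -4625 (T = -12743 + 8118 = -4625)
O(r) = √2*√r (O(r) = √(2*r) = √2*√r)
(T - O(-15))*(-177) = (-4625 - √2*√(-15))*(-177) = (-4625 - √2*I*√15)*(-177) = (-4625 - I*√30)*(-177) = 818625 + 177*I*√30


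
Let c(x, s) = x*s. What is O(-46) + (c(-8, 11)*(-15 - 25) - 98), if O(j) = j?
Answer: 3376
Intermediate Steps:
c(x, s) = s*x
O(-46) + (c(-8, 11)*(-15 - 25) - 98) = -46 + ((11*(-8))*(-15 - 25) - 98) = -46 + (-88*(-40) - 98) = -46 + (3520 - 98) = -46 + 3422 = 3376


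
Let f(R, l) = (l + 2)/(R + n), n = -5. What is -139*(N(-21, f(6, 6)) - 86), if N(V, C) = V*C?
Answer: 35306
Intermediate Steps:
f(R, l) = (2 + l)/(-5 + R) (f(R, l) = (l + 2)/(R - 5) = (2 + l)/(-5 + R))
N(V, C) = C*V
-139*(N(-21, f(6, 6)) - 86) = -139*(((2 + 6)/(-5 + 6))*(-21) - 86) = -139*((8/1)*(-21) - 86) = -139*((1*8)*(-21) - 86) = -139*(8*(-21) - 86) = -139*(-168 - 86) = -139*(-254) = 35306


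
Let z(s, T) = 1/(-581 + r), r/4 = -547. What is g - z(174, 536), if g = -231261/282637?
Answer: -640079072/782621853 ≈ -0.81787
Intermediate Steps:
r = -2188 (r = 4*(-547) = -2188)
z(s, T) = -1/2769 (z(s, T) = 1/(-581 - 2188) = 1/(-2769) = -1/2769)
g = -231261/282637 (g = -231261*1/282637 = -231261/282637 ≈ -0.81823)
g - z(174, 536) = -231261/282637 - 1*(-1/2769) = -231261/282637 + 1/2769 = -640079072/782621853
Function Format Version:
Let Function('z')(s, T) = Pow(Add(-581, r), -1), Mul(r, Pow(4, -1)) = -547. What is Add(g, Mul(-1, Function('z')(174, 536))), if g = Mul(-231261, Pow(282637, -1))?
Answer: Rational(-640079072, 782621853) ≈ -0.81787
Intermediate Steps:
r = -2188 (r = Mul(4, -547) = -2188)
Function('z')(s, T) = Rational(-1, 2769) (Function('z')(s, T) = Pow(Add(-581, -2188), -1) = Pow(-2769, -1) = Rational(-1, 2769))
g = Rational(-231261, 282637) (g = Mul(-231261, Rational(1, 282637)) = Rational(-231261, 282637) ≈ -0.81823)
Add(g, Mul(-1, Function('z')(174, 536))) = Add(Rational(-231261, 282637), Mul(-1, Rational(-1, 2769))) = Add(Rational(-231261, 282637), Rational(1, 2769)) = Rational(-640079072, 782621853)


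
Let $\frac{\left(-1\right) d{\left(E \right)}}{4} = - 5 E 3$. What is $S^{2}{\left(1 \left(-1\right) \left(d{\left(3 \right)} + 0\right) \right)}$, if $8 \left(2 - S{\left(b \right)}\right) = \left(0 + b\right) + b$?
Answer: $2209$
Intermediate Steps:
$d{\left(E \right)} = 60 E$ ($d{\left(E \right)} = - 4 - 5 E 3 = - 4 \left(- 15 E\right) = 60 E$)
$S{\left(b \right)} = 2 - \frac{b}{4}$ ($S{\left(b \right)} = 2 - \frac{\left(0 + b\right) + b}{8} = 2 - \frac{b + b}{8} = 2 - \frac{2 b}{8} = 2 - \frac{b}{4}$)
$S^{2}{\left(1 \left(-1\right) \left(d{\left(3 \right)} + 0\right) \right)} = \left(2 - \frac{1 \left(-1\right) \left(60 \cdot 3 + 0\right)}{4}\right)^{2} = \left(2 - \frac{\left(-1\right) \left(180 + 0\right)}{4}\right)^{2} = \left(2 - \frac{\left(-1\right) 180}{4}\right)^{2} = \left(2 - -45\right)^{2} = \left(2 + 45\right)^{2} = 47^{2} = 2209$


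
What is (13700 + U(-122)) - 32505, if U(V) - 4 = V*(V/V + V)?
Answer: -4039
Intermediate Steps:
U(V) = 4 + V*(1 + V) (U(V) = 4 + V*(V/V + V) = 4 + V*(1 + V))
(13700 + U(-122)) - 32505 = (13700 + (4 - 122 + (-122)²)) - 32505 = (13700 + (4 - 122 + 14884)) - 32505 = (13700 + 14766) - 32505 = 28466 - 32505 = -4039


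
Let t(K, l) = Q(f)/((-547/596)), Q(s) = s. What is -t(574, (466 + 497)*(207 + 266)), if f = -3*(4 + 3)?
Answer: -12516/547 ≈ -22.881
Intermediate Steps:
f = -21 (f = -3*7 = -21)
t(K, l) = 12516/547 (t(K, l) = -21/((-547/596)) = -21/((-547*1/596)) = -21/(-547/596) = -21*(-596/547) = 12516/547)
-t(574, (466 + 497)*(207 + 266)) = -1*12516/547 = -12516/547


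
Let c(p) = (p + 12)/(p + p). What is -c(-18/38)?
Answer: 73/6 ≈ 12.167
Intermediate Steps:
c(p) = (12 + p)/(2*p) (c(p) = (12 + p)/((2*p)) = (12 + p)*(1/(2*p)) = (12 + p)/(2*p))
-c(-18/38) = -(12 - 18/38)/(2*((-18/38))) = -(12 - 18*1/38)/(2*((-18*1/38))) = -(12 - 9/19)/(2*(-9/19)) = -(-19)*219/(2*9*19) = -1*(-73/6) = 73/6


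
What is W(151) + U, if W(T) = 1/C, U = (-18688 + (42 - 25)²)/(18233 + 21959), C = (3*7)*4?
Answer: -376331/844032 ≈ -0.44587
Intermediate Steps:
C = 84 (C = 21*4 = 84)
U = -18399/40192 (U = (-18688 + 17²)/40192 = (-18688 + 289)*(1/40192) = -18399*1/40192 = -18399/40192 ≈ -0.45778)
W(T) = 1/84
W(151) + U = 1/84 - 18399/40192 = -376331/844032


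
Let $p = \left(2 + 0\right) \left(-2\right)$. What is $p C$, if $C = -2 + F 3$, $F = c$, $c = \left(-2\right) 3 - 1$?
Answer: $92$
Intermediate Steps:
$c = -7$ ($c = -6 - 1 = -7$)
$F = -7$
$C = -23$ ($C = -2 - 21 = -23$)
$p = -4$ ($p = 2 \left(-2\right) = -4$)
$p C = \left(-4\right) \left(-23\right) = 92$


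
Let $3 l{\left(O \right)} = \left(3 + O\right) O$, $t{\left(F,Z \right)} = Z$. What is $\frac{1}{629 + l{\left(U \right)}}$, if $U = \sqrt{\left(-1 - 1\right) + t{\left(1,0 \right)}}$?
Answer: $- \frac{3 i}{- 1885 i + 3 \sqrt{2}} \approx 0.0015915 - 3.5821 \cdot 10^{-6} i$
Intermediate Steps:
$U = i \sqrt{2}$ ($U = \sqrt{\left(-1 - 1\right) + 0} = \sqrt{-2 + 0} = \sqrt{-2} = i \sqrt{2} \approx 1.4142 i$)
$l{\left(O \right)} = \frac{O \left(3 + O\right)}{3}$ ($l{\left(O \right)} = \frac{\left(3 + O\right) O}{3} = \frac{O \left(3 + O\right)}{3}$)
$\frac{1}{629 + l{\left(U \right)}} = \frac{1}{629 + \frac{i \sqrt{2} \left(3 + i \sqrt{2}\right)}{3}}$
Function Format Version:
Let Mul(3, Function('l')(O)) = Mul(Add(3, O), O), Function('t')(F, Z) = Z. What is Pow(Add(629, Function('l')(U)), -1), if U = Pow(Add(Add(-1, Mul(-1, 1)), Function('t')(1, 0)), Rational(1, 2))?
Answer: Mul(-3, I, Pow(Add(Mul(-1885, I), Mul(3, Pow(2, Rational(1, 2)))), -1)) ≈ Add(0.0015915, Mul(-3.5821e-6, I))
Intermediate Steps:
U = Mul(I, Pow(2, Rational(1, 2))) (U = Pow(Add(Add(-1, Mul(-1, 1)), 0), Rational(1, 2)) = Pow(Add(Add(-1, -1), 0), Rational(1, 2)) = Pow(Add(-2, 0), Rational(1, 2)) = Pow(-2, Rational(1, 2)) = Mul(I, Pow(2, Rational(1, 2))) ≈ Mul(1.4142, I))
Function('l')(O) = Mul(Rational(1, 3), O, Add(3, O)) (Function('l')(O) = Mul(Rational(1, 3), Mul(Add(3, O), O)) = Mul(Rational(1, 3), Mul(O, Add(3, O))) = Mul(Rational(1, 3), O, Add(3, O)))
Pow(Add(629, Function('l')(U)), -1) = Pow(Add(629, Mul(Rational(1, 3), Mul(I, Pow(2, Rational(1, 2))), Add(3, Mul(I, Pow(2, Rational(1, 2)))))), -1) = Pow(Add(629, Mul(Rational(1, 3), I, Pow(2, Rational(1, 2)), Add(3, Mul(I, Pow(2, Rational(1, 2)))))), -1)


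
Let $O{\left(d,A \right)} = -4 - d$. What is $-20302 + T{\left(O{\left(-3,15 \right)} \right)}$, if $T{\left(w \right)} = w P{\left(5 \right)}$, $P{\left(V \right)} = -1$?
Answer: $-20301$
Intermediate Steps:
$T{\left(w \right)} = - w$ ($T{\left(w \right)} = w \left(-1\right) = - w$)
$-20302 + T{\left(O{\left(-3,15 \right)} \right)} = -20302 - \left(-4 - -3\right) = -20302 - \left(-4 + 3\right) = -20302 - -1 = -20302 + 1 = -20301$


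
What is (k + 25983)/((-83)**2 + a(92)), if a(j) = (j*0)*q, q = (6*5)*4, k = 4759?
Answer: 30742/6889 ≈ 4.4625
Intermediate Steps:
q = 120 (q = 30*4 = 120)
a(j) = 0 (a(j) = (j*0)*120 = 0*120 = 0)
(k + 25983)/((-83)**2 + a(92)) = (4759 + 25983)/((-83)**2 + 0) = 30742/(6889 + 0) = 30742/6889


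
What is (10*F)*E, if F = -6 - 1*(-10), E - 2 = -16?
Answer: -560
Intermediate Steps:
E = -14 (E = 2 - 16 = -14)
F = 4 (F = -6 + 10 = 4)
(10*F)*E = (10*4)*(-14) = 40*(-14) = -560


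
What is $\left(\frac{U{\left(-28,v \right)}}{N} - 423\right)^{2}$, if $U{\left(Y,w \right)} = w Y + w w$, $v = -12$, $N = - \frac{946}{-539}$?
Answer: $\frac{41332041}{1849} \approx 22354.0$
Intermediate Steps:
$N = \frac{86}{49}$ ($N = \left(-946\right) \left(- \frac{1}{539}\right) = \frac{86}{49} \approx 1.7551$)
$U{\left(Y,w \right)} = w^{2} + Y w$ ($U{\left(Y,w \right)} = Y w + w^{2} = w^{2} + Y w$)
$\left(\frac{U{\left(-28,v \right)}}{N} - 423\right)^{2} = \left(\frac{\left(-12\right) \left(-28 - 12\right)}{\frac{86}{49}} - 423\right)^{2} = \left(\left(-12\right) \left(-40\right) \frac{49}{86} - 423\right)^{2} = \left(480 \cdot \frac{49}{86} - 423\right)^{2} = \left(\frac{11760}{43} - 423\right)^{2} = \left(- \frac{6429}{43}\right)^{2} = \frac{41332041}{1849}$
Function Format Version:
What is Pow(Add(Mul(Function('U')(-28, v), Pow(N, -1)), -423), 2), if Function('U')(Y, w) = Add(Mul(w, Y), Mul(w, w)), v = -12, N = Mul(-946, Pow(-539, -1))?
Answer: Rational(41332041, 1849) ≈ 22354.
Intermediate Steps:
N = Rational(86, 49) (N = Mul(-946, Rational(-1, 539)) = Rational(86, 49) ≈ 1.7551)
Function('U')(Y, w) = Add(Pow(w, 2), Mul(Y, w)) (Function('U')(Y, w) = Add(Mul(Y, w), Pow(w, 2)) = Add(Pow(w, 2), Mul(Y, w)))
Pow(Add(Mul(Function('U')(-28, v), Pow(N, -1)), -423), 2) = Pow(Add(Mul(Mul(-12, Add(-28, -12)), Pow(Rational(86, 49), -1)), -423), 2) = Pow(Add(Mul(Mul(-12, -40), Rational(49, 86)), -423), 2) = Pow(Add(Mul(480, Rational(49, 86)), -423), 2) = Pow(Add(Rational(11760, 43), -423), 2) = Pow(Rational(-6429, 43), 2) = Rational(41332041, 1849)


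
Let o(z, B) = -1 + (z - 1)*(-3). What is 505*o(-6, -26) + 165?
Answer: 10265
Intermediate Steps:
o(z, B) = 2 - 3*z (o(z, B) = -1 + (-1 + z)*(-3) = -1 + (3 - 3*z) = 2 - 3*z)
505*o(-6, -26) + 165 = 505*(2 - 3*(-6)) + 165 = 505*(2 + 18) + 165 = 505*20 + 165 = 10100 + 165 = 10265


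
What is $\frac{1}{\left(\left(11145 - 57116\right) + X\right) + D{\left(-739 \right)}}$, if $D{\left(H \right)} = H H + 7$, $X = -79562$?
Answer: $\frac{1}{420595} \approx 2.3776 \cdot 10^{-6}$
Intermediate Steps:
$D{\left(H \right)} = 7 + H^{2}$ ($D{\left(H \right)} = H^{2} + 7 = 7 + H^{2}$)
$\frac{1}{\left(\left(11145 - 57116\right) + X\right) + D{\left(-739 \right)}} = \frac{1}{\left(\left(11145 - 57116\right) - 79562\right) + \left(7 + \left(-739\right)^{2}\right)} = \frac{1}{\left(-45971 - 79562\right) + \left(7 + 546121\right)} = \frac{1}{-125533 + 546128} = \frac{1}{420595}$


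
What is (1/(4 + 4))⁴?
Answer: 1/4096 ≈ 0.00024414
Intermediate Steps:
(1/(4 + 4))⁴ = (1/8)⁴ = (⅛)⁴ = 1/4096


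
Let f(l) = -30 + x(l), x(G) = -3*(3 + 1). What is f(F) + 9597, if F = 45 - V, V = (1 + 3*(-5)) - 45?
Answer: 9555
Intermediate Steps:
x(G) = -12 (x(G) = -3*4 = -12)
V = -59 (V = (1 - 15) - 45 = -14 - 45 = -59)
F = 104 (F = 45 - 1*(-59) = 45 + 59 = 104)
f(l) = -42 (f(l) = -30 - 12 = -42)
f(F) + 9597 = -42 + 9597 = 9555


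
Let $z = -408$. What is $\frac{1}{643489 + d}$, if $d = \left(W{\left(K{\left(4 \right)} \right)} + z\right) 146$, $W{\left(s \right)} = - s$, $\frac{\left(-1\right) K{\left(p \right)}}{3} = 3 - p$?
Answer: $\frac{1}{583483} \approx 1.7138 \cdot 10^{-6}$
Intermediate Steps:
$K{\left(p \right)} = -9 + 3 p$ ($K{\left(p \right)} = - 3 \left(3 - p\right) = -9 + 3 p$)
$d = -60006$ ($d = \left(- (-9 + 3 \cdot 4) - 408\right) 146 = \left(- (-9 + 12) - 408\right) 146 = \left(\left(-1\right) 3 - 408\right) 146 = \left(-3 - 408\right) 146 = \left(-411\right) 146 = -60006$)
$\frac{1}{643489 + d} = \frac{1}{643489 - 60006} = \frac{1}{583483}$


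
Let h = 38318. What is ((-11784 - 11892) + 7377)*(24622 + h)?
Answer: -1025859060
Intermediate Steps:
((-11784 - 11892) + 7377)*(24622 + h) = ((-11784 - 11892) + 7377)*(24622 + 38318) = (-23676 + 7377)*62940 = -16299*62940 = -1025859060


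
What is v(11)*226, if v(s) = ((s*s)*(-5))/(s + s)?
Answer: -6215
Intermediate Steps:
v(s) = -5*s/2 (v(s) = (s²*(-5))/((2*s)) = (-5*s²)*(1/(2*s)) = -5*s/2)
v(11)*226 = -5/2*11*226 = -55/2*226 = -6215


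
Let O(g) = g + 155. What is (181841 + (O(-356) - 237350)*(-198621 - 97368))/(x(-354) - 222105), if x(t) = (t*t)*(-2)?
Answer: -70312664780/472737 ≈ -1.4874e+5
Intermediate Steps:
O(g) = 155 + g
x(t) = -2*t² (x(t) = t²*(-2) = -2*t²)
(181841 + (O(-356) - 237350)*(-198621 - 97368))/(x(-354) - 222105) = (181841 + ((155 - 356) - 237350)*(-198621 - 97368))/(-2*(-354)² - 222105) = (181841 + (-201 - 237350)*(-295989))/(-2*125316 - 222105) = (181841 - 237551*(-295989))/(-250632 - 222105) = (181841 + 70312482939)/(-472737) = 70312664780*(-1/472737) = -70312664780/472737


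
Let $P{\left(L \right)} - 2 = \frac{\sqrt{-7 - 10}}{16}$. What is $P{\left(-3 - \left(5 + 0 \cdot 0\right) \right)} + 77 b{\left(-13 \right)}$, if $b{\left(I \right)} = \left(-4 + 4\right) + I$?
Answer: $-999 + \frac{i \sqrt{17}}{16} \approx -999.0 + 0.25769 i$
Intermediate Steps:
$b{\left(I \right)} = I$ ($b{\left(I \right)} = 0 + I = I$)
$P{\left(L \right)} = 2 + \frac{i \sqrt{17}}{16}$ ($P{\left(L \right)} = 2 + \frac{\sqrt{-7 - 10}}{16} = 2 + \sqrt{-17} \cdot \frac{1}{16} = 2 + i \sqrt{17} \cdot \frac{1}{16} = 2 + \frac{i \sqrt{17}}{16}$)
$P{\left(-3 - \left(5 + 0 \cdot 0\right) \right)} + 77 b{\left(-13 \right)} = \left(2 + \frac{i \sqrt{17}}{16}\right) + 77 \left(-13\right) = \left(2 + \frac{i \sqrt{17}}{16}\right) - 1001 = -999 + \frac{i \sqrt{17}}{16}$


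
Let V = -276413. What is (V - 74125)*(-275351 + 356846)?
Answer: -28567094310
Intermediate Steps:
(V - 74125)*(-275351 + 356846) = (-276413 - 74125)*(-275351 + 356846) = -350538*81495 = -28567094310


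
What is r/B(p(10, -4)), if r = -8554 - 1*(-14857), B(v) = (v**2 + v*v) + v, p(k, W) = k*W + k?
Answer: 2101/590 ≈ 3.5610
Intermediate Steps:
p(k, W) = k + W*k (p(k, W) = W*k + k = k + W*k)
B(v) = v + 2*v**2 (B(v) = (v**2 + v**2) + v = 2*v**2 + v = v + 2*v**2)
r = 6303 (r = -8554 + 14857 = 6303)
r/B(p(10, -4)) = 6303/(((10*(1 - 4))*(1 + 2*(10*(1 - 4))))) = 6303/(((10*(-3))*(1 + 2*(10*(-3))))) = 6303/((-30*(1 + 2*(-30)))) = 6303/((-30*(1 - 60))) = 6303/((-30*(-59))) = 6303/1770 = 6303*(1/1770) = 2101/590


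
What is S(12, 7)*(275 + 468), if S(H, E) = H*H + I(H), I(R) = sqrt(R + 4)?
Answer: 109964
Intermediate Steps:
I(R) = sqrt(4 + R)
S(H, E) = H**2 + sqrt(4 + H) (S(H, E) = H*H + sqrt(4 + H) = H**2 + sqrt(4 + H))
S(12, 7)*(275 + 468) = (12**2 + sqrt(4 + 12))*(275 + 468) = (144 + sqrt(16))*743 = (144 + 4)*743 = 148*743 = 109964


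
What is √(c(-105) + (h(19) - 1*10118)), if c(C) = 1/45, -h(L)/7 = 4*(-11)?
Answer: I*√2207245/15 ≈ 99.045*I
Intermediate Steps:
h(L) = 308 (h(L) = -28*(-11) = -7*(-44) = 308)
c(C) = 1/45
√(c(-105) + (h(19) - 1*10118)) = √(1/45 + (308 - 1*10118)) = √(1/45 + (308 - 10118)) = √(1/45 - 9810) = √(-441449/45) = I*√2207245/15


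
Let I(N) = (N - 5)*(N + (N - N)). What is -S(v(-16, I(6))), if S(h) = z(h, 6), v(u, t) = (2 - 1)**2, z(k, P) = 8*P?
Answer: -48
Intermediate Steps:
I(N) = N*(-5 + N) (I(N) = (-5 + N)*(N + 0) = (-5 + N)*N = N*(-5 + N))
v(u, t) = 1 (v(u, t) = 1**2 = 1)
S(h) = 48 (S(h) = 8*6 = 48)
-S(v(-16, I(6))) = -1*48 = -48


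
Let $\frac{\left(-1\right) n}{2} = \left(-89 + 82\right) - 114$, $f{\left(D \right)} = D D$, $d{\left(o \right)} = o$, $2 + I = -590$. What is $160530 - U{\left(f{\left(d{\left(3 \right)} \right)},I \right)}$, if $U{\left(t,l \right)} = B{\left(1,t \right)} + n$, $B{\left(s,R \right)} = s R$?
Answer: $160279$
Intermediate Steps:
$I = -592$ ($I = -2 - 590 = -592$)
$f{\left(D \right)} = D^{2}$
$n = 242$ ($n = - 2 \left(\left(-89 + 82\right) - 114\right) = - 2 \left(-7 - 114\right) = \left(-2\right) \left(-121\right) = 242$)
$B{\left(s,R \right)} = R s$
$U{\left(t,l \right)} = 242 + t$ ($U{\left(t,l \right)} = t 1 + 242 = t + 242 = 242 + t$)
$160530 - U{\left(f{\left(d{\left(3 \right)} \right)},I \right)} = 160530 - \left(242 + 3^{2}\right) = 160530 - \left(242 + 9\right) = 160530 - 251 = 160279$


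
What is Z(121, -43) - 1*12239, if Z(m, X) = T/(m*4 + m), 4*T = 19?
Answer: -29618361/2420 ≈ -12239.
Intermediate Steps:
T = 19/4 (T = (¼)*19 = 19/4 ≈ 4.7500)
Z(m, X) = 19/(20*m) (Z(m, X) = 19/(4*(m*4 + m)) = 19/(4*(4*m + m)) = 19/(4*((5*m))) = 19*(1/(5*m))/4 = 19/(20*m))
Z(121, -43) - 1*12239 = (19/20)/121 - 1*12239 = (19/20)*(1/121) - 12239 = 19/2420 - 12239 = -29618361/2420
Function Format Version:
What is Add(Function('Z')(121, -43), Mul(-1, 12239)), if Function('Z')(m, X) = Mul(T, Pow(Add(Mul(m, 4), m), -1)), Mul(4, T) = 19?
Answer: Rational(-29618361, 2420) ≈ -12239.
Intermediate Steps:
T = Rational(19, 4) (T = Mul(Rational(1, 4), 19) = Rational(19, 4) ≈ 4.7500)
Function('Z')(m, X) = Mul(Rational(19, 20), Pow(m, -1)) (Function('Z')(m, X) = Mul(Rational(19, 4), Pow(Add(Mul(m, 4), m), -1)) = Mul(Rational(19, 4), Pow(Add(Mul(4, m), m), -1)) = Mul(Rational(19, 4), Pow(Mul(5, m), -1)) = Mul(Rational(19, 4), Mul(Rational(1, 5), Pow(m, -1))) = Mul(Rational(19, 20), Pow(m, -1)))
Add(Function('Z')(121, -43), Mul(-1, 12239)) = Add(Mul(Rational(19, 20), Pow(121, -1)), Mul(-1, 12239)) = Add(Mul(Rational(19, 20), Rational(1, 121)), -12239) = Add(Rational(19, 2420), -12239) = Rational(-29618361, 2420)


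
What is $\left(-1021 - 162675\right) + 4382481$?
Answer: $4218785$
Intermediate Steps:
$\left(-1021 - 162675\right) + 4382481 = -163696 + 4382481 = 4218785$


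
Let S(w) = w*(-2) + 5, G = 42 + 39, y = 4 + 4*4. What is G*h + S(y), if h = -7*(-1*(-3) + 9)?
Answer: -6839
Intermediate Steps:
y = 20 (y = 4 + 16 = 20)
h = -84 (h = -7*(3 + 9) = -7*12 = -84)
G = 81
S(w) = 5 - 2*w (S(w) = -2*w + 5 = 5 - 2*w)
G*h + S(y) = 81*(-84) + (5 - 2*20) = -6804 + (5 - 40) = -6804 - 35 = -6839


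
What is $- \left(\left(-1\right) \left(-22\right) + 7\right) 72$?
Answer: $-2088$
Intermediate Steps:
$- \left(\left(-1\right) \left(-22\right) + 7\right) 72 = - \left(22 + 7\right) 72 = - 29 \cdot 72 = \left(-1\right) 2088 = -2088$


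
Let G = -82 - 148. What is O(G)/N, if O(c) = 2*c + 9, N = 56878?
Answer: -451/56878 ≈ -0.0079293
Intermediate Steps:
G = -230
O(c) = 9 + 2*c
O(G)/N = (9 + 2*(-230))/56878 = (9 - 460)*(1/56878) = -451*1/56878 = -451/56878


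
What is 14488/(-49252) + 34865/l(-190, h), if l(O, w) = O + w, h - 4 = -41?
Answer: -430114939/2795051 ≈ -153.88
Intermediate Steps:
h = -37 (h = 4 - 41 = -37)
14488/(-49252) + 34865/l(-190, h) = 14488/(-49252) + 34865/(-190 - 37) = 14488*(-1/49252) + 34865/(-227) = -3622/12313 + 34865*(-1/227) = -3622/12313 - 34865/227 = -430114939/2795051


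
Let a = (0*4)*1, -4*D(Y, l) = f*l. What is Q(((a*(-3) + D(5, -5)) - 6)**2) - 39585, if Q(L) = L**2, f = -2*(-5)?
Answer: -604799/16 ≈ -37800.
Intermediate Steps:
f = 10
D(Y, l) = -5*l/2
a = 0 (a = 0*1 = 0)
Q(((a*(-3) + D(5, -5)) - 6)**2) - 39585 = (((0*(-3) - 5/2*(-5)) - 6)**2)**2 - 39585 = (((0 + 25/2) - 6)**2)**2 - 39585 = ((25/2 - 6)**2)**2 - 39585 = ((13/2)**2)**2 - 39585 = (169/4)**2 - 39585 = 28561/16 - 39585 = -604799/16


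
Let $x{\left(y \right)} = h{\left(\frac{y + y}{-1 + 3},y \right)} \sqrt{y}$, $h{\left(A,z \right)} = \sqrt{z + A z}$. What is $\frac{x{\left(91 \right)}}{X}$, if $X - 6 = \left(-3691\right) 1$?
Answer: $- \frac{182 \sqrt{23}}{3685} \approx -0.23686$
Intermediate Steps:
$X = -3685$ ($X = 6 - 3691 = -3685$)
$x{\left(y \right)} = \sqrt{y} \sqrt{y \left(1 + y\right)}$ ($x{\left(y \right)} = \sqrt{y \left(1 + \frac{y + y}{-1 + 3}\right)} \sqrt{y} = \sqrt{y \left(1 + \frac{2 y}{2}\right)} \sqrt{y} = \sqrt{y \left(1 + 2 y \frac{1}{2}\right)} \sqrt{y} = \sqrt{y \left(1 + y\right)} \sqrt{y} = \sqrt{y} \sqrt{y \left(1 + y\right)}$)
$\frac{x{\left(91 \right)}}{X} = \frac{\sqrt{91} \sqrt{91 \left(1 + 91\right)}}{-3685} = \sqrt{91} \sqrt{91 \cdot 92} \left(- \frac{1}{3685}\right) = \sqrt{91} \sqrt{8372} \left(- \frac{1}{3685}\right) = \sqrt{91} \cdot 2 \sqrt{2093} \left(- \frac{1}{3685}\right) = 182 \sqrt{23} \left(- \frac{1}{3685}\right) = - \frac{182 \sqrt{23}}{3685}$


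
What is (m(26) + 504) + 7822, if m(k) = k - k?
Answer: 8326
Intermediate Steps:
m(k) = 0
(m(26) + 504) + 7822 = (0 + 504) + 7822 = 504 + 7822 = 8326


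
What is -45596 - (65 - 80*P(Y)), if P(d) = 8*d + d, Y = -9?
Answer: -52141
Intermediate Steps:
P(d) = 9*d
-45596 - (65 - 80*P(Y)) = -45596 - (65 - 720*(-9)) = -45596 - (65 - 80*(-81)) = -45596 - (65 + 6480) = -45596 - 1*6545 = -45596 - 6545 = -52141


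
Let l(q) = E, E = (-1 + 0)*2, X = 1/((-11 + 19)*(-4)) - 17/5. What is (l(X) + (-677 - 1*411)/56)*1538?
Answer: -230700/7 ≈ -32957.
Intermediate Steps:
X = -549/160 (X = -¼/8 - 17*⅕ = (⅛)*(-¼) - 17/5 = -1/32 - 17/5 = -549/160 ≈ -3.4313)
E = -2 (E = -1*2 = -2)
l(q) = -2
(l(X) + (-677 - 1*411)/56)*1538 = (-2 + (-677 - 1*411)/56)*1538 = (-2 + (-677 - 411)*(1/56))*1538 = (-2 - 1088*1/56)*1538 = (-2 - 136/7)*1538 = -150/7*1538 = -230700/7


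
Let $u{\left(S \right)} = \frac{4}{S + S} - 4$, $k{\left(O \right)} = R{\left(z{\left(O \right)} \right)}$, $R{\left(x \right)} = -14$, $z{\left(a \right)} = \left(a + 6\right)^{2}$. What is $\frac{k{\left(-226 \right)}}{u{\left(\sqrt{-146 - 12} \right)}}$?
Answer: $\frac{2212}{633} - \frac{7 i \sqrt{158}}{633} \approx 3.4945 - 0.139 i$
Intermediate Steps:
$z{\left(a \right)} = \left(6 + a\right)^{2}$
$k{\left(O \right)} = -14$
$u{\left(S \right)} = -4 + \frac{2}{S}$ ($u{\left(S \right)} = \frac{4}{2 S} - 4 = 4 \frac{1}{2 S} - 4 = \frac{2}{S} - 4 = -4 + \frac{2}{S}$)
$\frac{k{\left(-226 \right)}}{u{\left(\sqrt{-146 - 12} \right)}} = - \frac{14}{-4 + \frac{2}{\sqrt{-146 - 12}}} = - \frac{14}{-4 + \frac{2}{\sqrt{-158}}} = - \frac{14}{-4 + \frac{2}{i \sqrt{158}}} = - \frac{14}{-4 + 2 \left(- \frac{i \sqrt{158}}{158}\right)} = - \frac{14}{-4 - \frac{i \sqrt{158}}{79}}$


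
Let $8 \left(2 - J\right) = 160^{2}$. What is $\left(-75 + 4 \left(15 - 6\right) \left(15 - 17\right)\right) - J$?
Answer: $3051$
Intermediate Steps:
$J = -3198$ ($J = 2 - \frac{160^{2}}{8} = 2 - 3200 = -3198$)
$\left(-75 + 4 \left(15 - 6\right) \left(15 - 17\right)\right) - J = \left(-75 + 4 \left(15 - 6\right) \left(15 - 17\right)\right) - -3198 = \left(-75 + 4 \left(15 - 6\right) \left(15 - 17\right)\right) + 3198 = \left(-75 + 4 \cdot 9 \left(-2\right)\right) + 3198 = \left(-75 + 36 \left(-2\right)\right) + 3198 = \left(-75 - 72\right) + 3198 = -147 + 3198 = 3051$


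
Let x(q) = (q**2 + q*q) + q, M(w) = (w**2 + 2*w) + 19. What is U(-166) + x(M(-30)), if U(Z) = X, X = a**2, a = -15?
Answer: 1476846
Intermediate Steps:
X = 225 (X = (-15)**2 = 225)
M(w) = 19 + w**2 + 2*w
U(Z) = 225
x(q) = q + 2*q**2 (x(q) = (q**2 + q**2) + q = 2*q**2 + q = q + 2*q**2)
U(-166) + x(M(-30)) = 225 + (19 + (-30)**2 + 2*(-30))*(1 + 2*(19 + (-30)**2 + 2*(-30))) = 225 + (19 + 900 - 60)*(1 + 2*(19 + 900 - 60)) = 225 + 859*(1 + 2*859) = 225 + 859*(1 + 1718) = 225 + 859*1719 = 225 + 1476621 = 1476846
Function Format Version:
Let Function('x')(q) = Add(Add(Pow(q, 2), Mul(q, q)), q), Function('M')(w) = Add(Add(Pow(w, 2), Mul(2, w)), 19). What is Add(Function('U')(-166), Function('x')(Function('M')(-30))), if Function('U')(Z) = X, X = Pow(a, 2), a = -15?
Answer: 1476846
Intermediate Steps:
X = 225 (X = Pow(-15, 2) = 225)
Function('M')(w) = Add(19, Pow(w, 2), Mul(2, w))
Function('U')(Z) = 225
Function('x')(q) = Add(q, Mul(2, Pow(q, 2))) (Function('x')(q) = Add(Add(Pow(q, 2), Pow(q, 2)), q) = Add(Mul(2, Pow(q, 2)), q) = Add(q, Mul(2, Pow(q, 2))))
Add(Function('U')(-166), Function('x')(Function('M')(-30))) = Add(225, Mul(Add(19, Pow(-30, 2), Mul(2, -30)), Add(1, Mul(2, Add(19, Pow(-30, 2), Mul(2, -30)))))) = Add(225, Mul(Add(19, 900, -60), Add(1, Mul(2, Add(19, 900, -60))))) = Add(225, Mul(859, Add(1, Mul(2, 859)))) = Add(225, Mul(859, Add(1, 1718))) = Add(225, Mul(859, 1719)) = Add(225, 1476621) = 1476846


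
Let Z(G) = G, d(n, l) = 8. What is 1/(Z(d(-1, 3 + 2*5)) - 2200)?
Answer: -1/2192 ≈ -0.00045620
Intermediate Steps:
1/(Z(d(-1, 3 + 2*5)) - 2200) = 1/(8 - 2200) = 1/(-2192) = -1/2192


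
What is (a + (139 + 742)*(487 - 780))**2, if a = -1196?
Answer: 67251530241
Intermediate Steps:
(a + (139 + 742)*(487 - 780))**2 = (-1196 + (139 + 742)*(487 - 780))**2 = (-1196 + 881*(-293))**2 = (-1196 - 258133)**2 = (-259329)**2 = 67251530241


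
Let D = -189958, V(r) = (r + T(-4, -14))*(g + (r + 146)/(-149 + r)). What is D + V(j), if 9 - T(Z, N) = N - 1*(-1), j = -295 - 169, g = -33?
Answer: -107643592/613 ≈ -1.7560e+5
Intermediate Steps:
j = -464
T(Z, N) = 8 - N (T(Z, N) = 9 - (N - 1*(-1)) = 9 - (N + 1) = 9 - (1 + N) = 9 + (-1 - N) = 8 - N)
V(r) = (-33 + (146 + r)/(-149 + r))*(22 + r) (V(r) = (r + (8 - 1*(-14)))*(-33 + (r + 146)/(-149 + r)) = (r + (8 + 14))*(-33 + (146 + r)/(-149 + r)) = (r + 22)*(-33 + (146 + r)/(-149 + r)) = (22 + r)*(-33 + (146 + r)/(-149 + r)) = (-33 + (146 + r)/(-149 + r))*(22 + r))
D + V(j) = -189958 + (111386 - 32*(-464)² + 4359*(-464))/(-149 - 464) = -189958 + (111386 - 32*215296 - 2022576)/(-613) = -189958 - (111386 - 6889472 - 2022576)/613 = -189958 - 1/613*(-8800662) = -189958 + 8800662/613 = -107643592/613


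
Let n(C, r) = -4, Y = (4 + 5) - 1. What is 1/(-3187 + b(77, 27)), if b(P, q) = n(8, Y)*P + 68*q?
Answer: -1/1659 ≈ -0.00060277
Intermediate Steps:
Y = 8 (Y = 9 - 1 = 8)
b(P, q) = -4*P + 68*q
1/(-3187 + b(77, 27)) = 1/(-3187 + (-4*77 + 68*27)) = 1/(-3187 + (-308 + 1836)) = 1/(-3187 + 1528) = 1/(-1659) = -1/1659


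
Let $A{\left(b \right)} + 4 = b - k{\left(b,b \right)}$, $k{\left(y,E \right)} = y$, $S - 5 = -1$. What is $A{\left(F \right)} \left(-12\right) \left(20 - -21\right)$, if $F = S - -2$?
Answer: $1968$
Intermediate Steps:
$S = 4$ ($S = 5 - 1 = 4$)
$F = 6$ ($F = 4 - -2 = 4 + 2 = 6$)
$A{\left(b \right)} = -4$ ($A{\left(b \right)} = -4 + \left(b - b\right) = -4 + 0 = -4$)
$A{\left(F \right)} \left(-12\right) \left(20 - -21\right) = \left(-4\right) \left(-12\right) \left(20 - -21\right) = 48 \left(20 + 21\right) = 48 \cdot 41 = 1968$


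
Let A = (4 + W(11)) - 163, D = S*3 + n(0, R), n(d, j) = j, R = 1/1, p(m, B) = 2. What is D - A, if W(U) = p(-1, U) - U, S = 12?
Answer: 205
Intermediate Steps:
R = 1
W(U) = 2 - U
D = 37 (D = 12*3 + 1 = 36 + 1 = 37)
A = -168 (A = (4 + (2 - 1*11)) - 163 = (4 + (2 - 11)) - 163 = (4 - 9) - 163 = -5 - 163 = -168)
D - A = 37 - 1*(-168) = 37 + 168 = 205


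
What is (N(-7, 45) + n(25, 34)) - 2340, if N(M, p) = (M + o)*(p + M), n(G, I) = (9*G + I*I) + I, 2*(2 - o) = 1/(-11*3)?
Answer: -36776/33 ≈ -1114.4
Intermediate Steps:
o = 133/66 (o = 2 - 1/(2*((-11*3))) = 2 - ½/(-33) = 2 - ½*(-1/33) = 2 + 1/66 = 133/66 ≈ 2.0152)
n(G, I) = I + I² + 9*G (n(G, I) = (9*G + I²) + I = (I² + 9*G) + I = I + I² + 9*G)
N(M, p) = (133/66 + M)*(M + p) (N(M, p) = (M + 133/66)*(p + M) = (133/66 + M)*(M + p))
(N(-7, 45) + n(25, 34)) - 2340 = (((-7)² + (133/66)*(-7) + (133/66)*45 - 7*45) + (34 + 34² + 9*25)) - 2340 = ((49 - 931/66 + 1995/22 - 315) + (34 + 1156 + 225)) - 2340 = (-6251/33 + 1415) - 2340 = 40444/33 - 2340 = -36776/33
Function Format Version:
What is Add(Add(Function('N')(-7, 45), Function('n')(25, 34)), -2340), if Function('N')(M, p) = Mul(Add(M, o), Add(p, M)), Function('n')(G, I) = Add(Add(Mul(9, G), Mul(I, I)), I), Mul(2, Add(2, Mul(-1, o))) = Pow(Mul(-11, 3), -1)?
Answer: Rational(-36776, 33) ≈ -1114.4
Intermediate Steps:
o = Rational(133, 66) (o = Add(2, Mul(Rational(-1, 2), Pow(Mul(-11, 3), -1))) = Add(2, Mul(Rational(-1, 2), Pow(-33, -1))) = Add(2, Mul(Rational(-1, 2), Rational(-1, 33))) = Add(2, Rational(1, 66)) = Rational(133, 66) ≈ 2.0152)
Function('n')(G, I) = Add(I, Pow(I, 2), Mul(9, G)) (Function('n')(G, I) = Add(Add(Mul(9, G), Pow(I, 2)), I) = Add(Add(Pow(I, 2), Mul(9, G)), I) = Add(I, Pow(I, 2), Mul(9, G)))
Function('N')(M, p) = Mul(Add(Rational(133, 66), M), Add(M, p)) (Function('N')(M, p) = Mul(Add(M, Rational(133, 66)), Add(p, M)) = Mul(Add(Rational(133, 66), M), Add(M, p)))
Add(Add(Function('N')(-7, 45), Function('n')(25, 34)), -2340) = Add(Add(Add(Pow(-7, 2), Mul(Rational(133, 66), -7), Mul(Rational(133, 66), 45), Mul(-7, 45)), Add(34, Pow(34, 2), Mul(9, 25))), -2340) = Add(Add(Add(49, Rational(-931, 66), Rational(1995, 22), -315), Add(34, 1156, 225)), -2340) = Add(Add(Rational(-6251, 33), 1415), -2340) = Add(Rational(40444, 33), -2340) = Rational(-36776, 33)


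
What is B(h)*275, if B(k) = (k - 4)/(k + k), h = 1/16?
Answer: -17325/2 ≈ -8662.5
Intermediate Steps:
h = 1/16 ≈ 0.062500
B(k) = (-4 + k)/(2*k) (B(k) = (-4 + k)/((2*k)) = (-4 + k)*(1/(2*k)) = (-4 + k)/(2*k))
B(h)*275 = ((-4 + 1/16)/(2*(1/16)))*275 = ((½)*16*(-63/16))*275 = -63/2*275 = -17325/2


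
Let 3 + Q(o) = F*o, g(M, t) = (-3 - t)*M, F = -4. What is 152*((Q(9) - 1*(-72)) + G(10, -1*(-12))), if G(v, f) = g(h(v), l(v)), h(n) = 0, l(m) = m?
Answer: 5016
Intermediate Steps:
g(M, t) = M*(-3 - t)
Q(o) = -3 - 4*o
G(v, f) = 0 (G(v, f) = -1*0*(3 + v) = 0)
152*((Q(9) - 1*(-72)) + G(10, -1*(-12))) = 152*(((-3 - 4*9) - 1*(-72)) + 0) = 152*(((-3 - 36) + 72) + 0) = 152*((-39 + 72) + 0) = 152*(33 + 0) = 152*33 = 5016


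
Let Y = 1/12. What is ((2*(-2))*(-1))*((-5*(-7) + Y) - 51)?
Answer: -191/3 ≈ -63.667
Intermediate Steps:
Y = 1/12 ≈ 0.083333
((2*(-2))*(-1))*((-5*(-7) + Y) - 51) = ((2*(-2))*(-1))*((-5*(-7) + 1/12) - 51) = (-4*(-1))*((35 + 1/12) - 51) = 4*(421/12 - 51) = 4*(-191/12) = -191/3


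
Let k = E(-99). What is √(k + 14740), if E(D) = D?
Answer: 121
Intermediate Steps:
k = -99
√(k + 14740) = √(-99 + 14740) = √14641 = 121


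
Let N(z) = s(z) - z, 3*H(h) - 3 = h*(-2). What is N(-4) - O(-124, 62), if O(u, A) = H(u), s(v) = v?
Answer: -251/3 ≈ -83.667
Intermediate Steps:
H(h) = 1 - 2*h/3 (H(h) = 1 + (h*(-2))/3 = 1 + (-2*h)/3 = 1 - 2*h/3)
O(u, A) = 1 - 2*u/3
N(z) = 0 (N(z) = z - z = 0)
N(-4) - O(-124, 62) = 0 - (1 - ⅔*(-124)) = 0 - (1 + 248/3) = 0 - 1*251/3 = 0 - 251/3 = -251/3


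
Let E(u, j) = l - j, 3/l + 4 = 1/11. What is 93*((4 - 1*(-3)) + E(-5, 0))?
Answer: 24924/43 ≈ 579.63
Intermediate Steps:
l = -33/43 (l = 3/(-4 + 1/11) = 3/(-43/11) = 3*(-11/43) = -33/43 ≈ -0.76744)
E(u, j) = -33/43 - j
93*((4 - 1*(-3)) + E(-5, 0)) = 93*((4 - 1*(-3)) + (-33/43 - 1*0)) = 93*((4 + 3) + (-33/43 + 0)) = 93*(7 - 33/43) = 93*(268/43) = 24924/43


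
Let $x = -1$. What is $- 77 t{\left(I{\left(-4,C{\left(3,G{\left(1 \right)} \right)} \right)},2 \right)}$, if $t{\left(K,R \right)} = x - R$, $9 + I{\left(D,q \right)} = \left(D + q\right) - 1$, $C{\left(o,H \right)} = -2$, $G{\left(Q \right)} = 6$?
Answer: $231$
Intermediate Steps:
$I{\left(D,q \right)} = -10 + D + q$ ($I{\left(D,q \right)} = -9 - \left(1 - D - q\right) = -9 + \left(-1 + D + q\right) = -10 + D + q$)
$t{\left(K,R \right)} = -1 - R$
$- 77 t{\left(I{\left(-4,C{\left(3,G{\left(1 \right)} \right)} \right)},2 \right)} = - 77 \left(-1 - 2\right) = \left(-77\right) \left(-3\right) = 231$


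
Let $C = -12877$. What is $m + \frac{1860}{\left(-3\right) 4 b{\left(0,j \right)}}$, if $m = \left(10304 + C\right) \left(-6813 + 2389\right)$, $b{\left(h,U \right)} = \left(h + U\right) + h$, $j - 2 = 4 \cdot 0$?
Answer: $\frac{22765749}{2} \approx 1.1383 \cdot 10^{7}$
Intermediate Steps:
$j = 2$ ($j = 2 + 4 \cdot 0 = 2 + 0 = 2$)
$b{\left(h,U \right)} = U + 2 h$ ($b{\left(h,U \right)} = \left(U + h\right) + h = U + 2 h$)
$m = 11382952$ ($m = \left(10304 - 12877\right) \left(-6813 + 2389\right) = \left(-2573\right) \left(-4424\right) = 11382952$)
$m + \frac{1860}{\left(-3\right) 4 b{\left(0,j \right)}} = 11382952 + \frac{1860}{\left(-3\right) 4 \left(2 + 2 \cdot 0\right)} = 11382952 + \frac{1860}{\left(-12\right) \left(2 + 0\right)} = 11382952 + \frac{1860}{\left(-12\right) 2} = 11382952 + \frac{1860}{-24} = 11382952 + 1860 \left(- \frac{1}{24}\right) = 11382952 - \frac{155}{2} = \frac{22765749}{2}$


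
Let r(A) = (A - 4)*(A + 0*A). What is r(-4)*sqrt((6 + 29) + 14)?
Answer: 224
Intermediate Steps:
r(A) = A*(-4 + A) (r(A) = (-4 + A)*(A + 0) = (-4 + A)*A = A*(-4 + A))
r(-4)*sqrt((6 + 29) + 14) = (-4*(-4 - 4))*sqrt((6 + 29) + 14) = (-4*(-8))*sqrt(35 + 14) = 32*sqrt(49) = 32*7 = 224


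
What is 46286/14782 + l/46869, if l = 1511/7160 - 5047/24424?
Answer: 3951790674645033/1262052629395820 ≈ 3.1312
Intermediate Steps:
l = 48009/10929740 (l = 1511*(1/7160) - 5047*1/24424 = 1511/7160 - 5047/24424 = 48009/10929740 ≈ 0.0043925)
46286/14782 + l/46869 = 46286/14782 + (48009/10929740)/46869 = 46286*(1/14782) + (48009/10929740)*(1/46869) = 23143/7391 + 16003/170755328020 = 3951790674645033/1262052629395820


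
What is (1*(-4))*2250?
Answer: -9000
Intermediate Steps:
(1*(-4))*2250 = -4*2250 = -9000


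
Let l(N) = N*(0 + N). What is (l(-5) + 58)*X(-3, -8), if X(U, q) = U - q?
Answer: 415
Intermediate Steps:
l(N) = N² (l(N) = N*N = N²)
(l(-5) + 58)*X(-3, -8) = ((-5)² + 58)*(-3 - 1*(-8)) = (25 + 58)*(-3 + 8) = 83*5 = 415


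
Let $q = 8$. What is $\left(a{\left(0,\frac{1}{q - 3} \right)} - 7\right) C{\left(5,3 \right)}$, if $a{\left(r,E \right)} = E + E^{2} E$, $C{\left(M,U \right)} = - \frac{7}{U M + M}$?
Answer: $\frac{5943}{2500} \approx 2.3772$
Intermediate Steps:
$C{\left(M,U \right)} = - \frac{7}{M + M U}$ ($C{\left(M,U \right)} = - \frac{7}{M U + M} = - \frac{7}{M + M U}$)
$a{\left(r,E \right)} = E + E^{3}$
$\left(a{\left(0,\frac{1}{q - 3} \right)} - 7\right) C{\left(5,3 \right)} = \left(\left(\frac{1}{8 - 3} + \left(\frac{1}{8 - 3}\right)^{3}\right) - 7\right) \left(- \frac{7}{5 \left(1 + 3\right)}\right) = \left(\left(\frac{1}{5} + \left(\frac{1}{5}\right)^{3}\right) - 7\right) \left(\left(-7\right) \frac{1}{5} \cdot \frac{1}{4}\right) = \left(\left(\frac{1}{5} + \frac{1}{125}\right) - 7\right) \left(- \frac{7}{20}\right) = \left(\frac{26}{125} - 7\right) \left(- \frac{7}{20}\right) = \left(- \frac{849}{125}\right) \left(- \frac{7}{20}\right) = \frac{5943}{2500}$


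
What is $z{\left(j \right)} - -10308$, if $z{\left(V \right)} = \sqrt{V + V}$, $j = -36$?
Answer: $10308 + 6 i \sqrt{2} \approx 10308.0 + 8.4853 i$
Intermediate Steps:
$z{\left(V \right)} = \sqrt{2} \sqrt{V}$ ($z{\left(V \right)} = \sqrt{2 V} = \sqrt{2} \sqrt{V}$)
$z{\left(j \right)} - -10308 = \sqrt{2} \sqrt{-36} - -10308 = \sqrt{2} \cdot 6 i + 10308 = 6 i \sqrt{2} + 10308 = 10308 + 6 i \sqrt{2}$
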